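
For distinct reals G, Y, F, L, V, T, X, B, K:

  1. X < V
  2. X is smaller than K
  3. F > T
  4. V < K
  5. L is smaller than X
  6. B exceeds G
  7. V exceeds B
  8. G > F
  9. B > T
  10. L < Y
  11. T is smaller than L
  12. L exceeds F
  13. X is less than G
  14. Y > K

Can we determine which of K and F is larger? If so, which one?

K

F < L and L < X give F < X.
Then X < G extends the chain to G.
Then G < B extends the chain to B.
With B < V: F < L < X < G < B < V.
Then V < K extends the chain to K.
So K is larger.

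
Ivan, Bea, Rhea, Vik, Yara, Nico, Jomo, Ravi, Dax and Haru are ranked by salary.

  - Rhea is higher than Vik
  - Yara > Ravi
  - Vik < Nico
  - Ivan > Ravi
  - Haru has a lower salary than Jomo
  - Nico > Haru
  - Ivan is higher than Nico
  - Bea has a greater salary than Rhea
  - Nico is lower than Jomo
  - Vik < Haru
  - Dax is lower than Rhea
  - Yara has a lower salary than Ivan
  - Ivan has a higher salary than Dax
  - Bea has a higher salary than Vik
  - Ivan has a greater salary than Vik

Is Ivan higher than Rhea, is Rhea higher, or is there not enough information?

Following every chain through Rhea: above Rhea we get Bea; below Rhea we get Vik, Dax.
Ivan is not reached, and no chain runs the other way from Ivan to Rhea.
So the given relations leave the order of Rhea and Ivan undetermined.

undetermined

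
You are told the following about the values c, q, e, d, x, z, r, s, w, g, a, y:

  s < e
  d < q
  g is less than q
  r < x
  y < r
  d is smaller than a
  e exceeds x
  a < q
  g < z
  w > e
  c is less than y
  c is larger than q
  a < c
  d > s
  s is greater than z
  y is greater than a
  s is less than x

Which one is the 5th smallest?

The consecutive relations fix a unique order: g < z < s < d < a < q < c < y < r < x < e < w.
The 5th smallest is a.

a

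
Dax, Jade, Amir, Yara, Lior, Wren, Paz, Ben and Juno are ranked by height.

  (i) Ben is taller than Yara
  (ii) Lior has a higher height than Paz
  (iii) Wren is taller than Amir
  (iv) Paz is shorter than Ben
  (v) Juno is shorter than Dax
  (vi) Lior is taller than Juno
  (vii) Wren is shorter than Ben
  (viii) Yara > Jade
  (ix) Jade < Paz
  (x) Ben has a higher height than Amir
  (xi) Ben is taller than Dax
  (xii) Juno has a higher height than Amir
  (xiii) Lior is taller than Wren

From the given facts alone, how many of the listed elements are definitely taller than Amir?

From Amir the given relations immediately reach Wren, Juno, Ben.
From those, Dax, Lior — 5 in total.
No other element is forced above Amir by the given relations, so the count is 5.

5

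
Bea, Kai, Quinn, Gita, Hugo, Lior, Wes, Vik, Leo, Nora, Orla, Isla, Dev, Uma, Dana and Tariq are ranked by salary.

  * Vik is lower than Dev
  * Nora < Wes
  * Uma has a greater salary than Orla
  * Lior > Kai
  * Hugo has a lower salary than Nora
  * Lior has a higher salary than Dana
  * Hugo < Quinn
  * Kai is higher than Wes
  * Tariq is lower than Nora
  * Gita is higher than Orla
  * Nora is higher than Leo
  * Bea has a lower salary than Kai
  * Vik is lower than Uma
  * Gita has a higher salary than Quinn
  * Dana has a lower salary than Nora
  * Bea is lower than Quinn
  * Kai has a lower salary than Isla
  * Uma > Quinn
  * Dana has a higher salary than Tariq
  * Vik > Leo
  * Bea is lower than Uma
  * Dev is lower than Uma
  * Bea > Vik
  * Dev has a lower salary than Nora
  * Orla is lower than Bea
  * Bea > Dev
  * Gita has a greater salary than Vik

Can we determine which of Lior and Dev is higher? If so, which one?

Lior

Dev < Nora and Nora < Wes give Dev < Wes.
Then Wes < Kai extends the chain to Kai.
With Kai < Lior: Dev < Nora < Wes < Kai < Lior.
So Lior is higher.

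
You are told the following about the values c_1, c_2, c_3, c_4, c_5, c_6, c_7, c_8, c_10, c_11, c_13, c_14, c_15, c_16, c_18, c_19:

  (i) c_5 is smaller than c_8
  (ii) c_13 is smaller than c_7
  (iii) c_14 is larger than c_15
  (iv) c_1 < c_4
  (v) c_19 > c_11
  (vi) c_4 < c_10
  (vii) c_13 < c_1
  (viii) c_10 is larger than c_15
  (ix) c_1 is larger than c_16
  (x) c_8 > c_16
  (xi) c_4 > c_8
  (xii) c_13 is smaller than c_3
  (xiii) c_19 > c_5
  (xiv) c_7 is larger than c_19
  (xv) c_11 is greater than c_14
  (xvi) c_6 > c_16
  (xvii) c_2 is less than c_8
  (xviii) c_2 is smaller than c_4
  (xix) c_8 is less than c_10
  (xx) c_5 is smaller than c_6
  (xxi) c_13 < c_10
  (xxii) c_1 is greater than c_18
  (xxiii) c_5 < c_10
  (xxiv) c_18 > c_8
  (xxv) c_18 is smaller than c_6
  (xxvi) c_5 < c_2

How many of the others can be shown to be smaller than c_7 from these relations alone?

6

Directly below c_7: c_13, c_19.
One step further: c_5, c_11 (4 so far).
One step further: c_14 (5 so far).
One step further: c_15 (6 so far).
Nothing else is reachable below c_7; 6 in all.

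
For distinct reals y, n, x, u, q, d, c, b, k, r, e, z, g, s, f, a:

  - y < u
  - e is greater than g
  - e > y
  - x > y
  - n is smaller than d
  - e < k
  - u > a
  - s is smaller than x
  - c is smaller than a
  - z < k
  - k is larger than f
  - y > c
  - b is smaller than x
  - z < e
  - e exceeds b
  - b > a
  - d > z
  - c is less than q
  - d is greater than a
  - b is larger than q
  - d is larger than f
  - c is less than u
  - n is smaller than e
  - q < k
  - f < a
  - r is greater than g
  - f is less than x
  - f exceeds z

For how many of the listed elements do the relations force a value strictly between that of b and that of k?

1

Chaining upward from b reaches: e, x.
Chaining downward from k reaches: n, c, z, g, f, y, q, a, e.
Strictly between b and k are those in both lists: e — 1 element.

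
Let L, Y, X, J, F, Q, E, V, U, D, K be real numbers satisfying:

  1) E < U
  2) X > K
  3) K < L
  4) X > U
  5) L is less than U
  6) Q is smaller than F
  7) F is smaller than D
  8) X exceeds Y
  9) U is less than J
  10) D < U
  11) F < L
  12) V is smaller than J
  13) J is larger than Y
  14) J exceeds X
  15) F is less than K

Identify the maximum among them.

J

Chaining downward from J: directly below it, Y, U, X, V; then K, L, E, D; then F; then Q.
That covers every other element, and nothing is given above J, so J is the maximum.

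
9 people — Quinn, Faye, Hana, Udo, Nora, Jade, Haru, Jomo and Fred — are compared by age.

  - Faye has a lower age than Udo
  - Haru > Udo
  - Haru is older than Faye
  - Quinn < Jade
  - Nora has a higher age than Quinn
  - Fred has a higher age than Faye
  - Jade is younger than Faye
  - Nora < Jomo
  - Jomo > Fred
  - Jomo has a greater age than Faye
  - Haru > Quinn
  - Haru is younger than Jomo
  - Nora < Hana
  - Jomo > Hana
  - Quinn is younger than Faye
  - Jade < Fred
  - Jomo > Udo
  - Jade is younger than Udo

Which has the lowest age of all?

Quinn

Chaining upward from Quinn: directly above it, Nora, Jade, Faye, Haru; then Hana, Udo, Fred, Jomo.
That covers every other element, and nothing is given below Quinn, so Quinn is the lowest age.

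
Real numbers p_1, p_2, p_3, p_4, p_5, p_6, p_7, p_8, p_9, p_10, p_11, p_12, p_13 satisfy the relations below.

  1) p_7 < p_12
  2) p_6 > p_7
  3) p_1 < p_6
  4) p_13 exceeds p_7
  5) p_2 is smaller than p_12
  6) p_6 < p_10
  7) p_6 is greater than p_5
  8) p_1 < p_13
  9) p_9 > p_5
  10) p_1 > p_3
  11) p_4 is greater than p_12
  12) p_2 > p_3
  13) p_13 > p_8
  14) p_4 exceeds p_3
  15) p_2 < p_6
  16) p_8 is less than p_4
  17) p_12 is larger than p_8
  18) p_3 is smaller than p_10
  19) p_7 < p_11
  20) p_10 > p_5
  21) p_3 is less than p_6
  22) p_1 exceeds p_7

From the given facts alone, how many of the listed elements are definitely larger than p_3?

The elements the relations force above p_3 are p_2, p_12, p_1, p_13, p_4, p_6, p_10 — no chain reaches any other.
That is 7.

7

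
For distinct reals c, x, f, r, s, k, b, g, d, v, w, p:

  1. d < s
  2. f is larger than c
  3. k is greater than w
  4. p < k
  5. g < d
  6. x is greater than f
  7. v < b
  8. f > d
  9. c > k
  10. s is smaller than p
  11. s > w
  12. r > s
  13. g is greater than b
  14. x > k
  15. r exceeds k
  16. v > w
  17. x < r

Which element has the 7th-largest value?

s

The consecutive relations fix a unique order: w < v < b < g < d < s < p < k < c < f < x < r.
The 7th largest is s.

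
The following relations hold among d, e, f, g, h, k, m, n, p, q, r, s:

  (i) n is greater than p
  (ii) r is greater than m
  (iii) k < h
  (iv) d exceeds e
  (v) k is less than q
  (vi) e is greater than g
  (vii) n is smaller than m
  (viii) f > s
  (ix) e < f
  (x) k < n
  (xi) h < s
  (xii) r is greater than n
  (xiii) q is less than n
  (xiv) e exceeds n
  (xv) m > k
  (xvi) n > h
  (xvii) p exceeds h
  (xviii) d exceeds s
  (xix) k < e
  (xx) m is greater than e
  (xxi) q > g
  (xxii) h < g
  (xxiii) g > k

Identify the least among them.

h is not least since k < h; p is not least since h < p; g is not least since h < g; q is not least since g < q; n is not least since k < n; s is not least since h < s; e is not least since g < e; m is not least since k < m; d is not least since e < d; f is not least since e < f; r is not least since m < r.
Only k has nothing below it, so k is the least.

k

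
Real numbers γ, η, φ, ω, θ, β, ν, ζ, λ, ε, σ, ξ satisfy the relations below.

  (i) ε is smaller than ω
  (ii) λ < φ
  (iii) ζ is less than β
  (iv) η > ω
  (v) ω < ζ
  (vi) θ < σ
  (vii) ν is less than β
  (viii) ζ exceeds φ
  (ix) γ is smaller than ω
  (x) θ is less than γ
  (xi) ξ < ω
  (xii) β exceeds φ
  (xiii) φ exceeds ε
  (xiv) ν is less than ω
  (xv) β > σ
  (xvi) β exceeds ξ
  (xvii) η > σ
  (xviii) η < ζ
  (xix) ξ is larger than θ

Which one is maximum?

β

Chaining downward from β: directly below it, ξ, ν, σ, φ, ζ; then θ, λ, ε, ω, η; then γ.
That covers every other element, and nothing is given above β, so β is the maximum.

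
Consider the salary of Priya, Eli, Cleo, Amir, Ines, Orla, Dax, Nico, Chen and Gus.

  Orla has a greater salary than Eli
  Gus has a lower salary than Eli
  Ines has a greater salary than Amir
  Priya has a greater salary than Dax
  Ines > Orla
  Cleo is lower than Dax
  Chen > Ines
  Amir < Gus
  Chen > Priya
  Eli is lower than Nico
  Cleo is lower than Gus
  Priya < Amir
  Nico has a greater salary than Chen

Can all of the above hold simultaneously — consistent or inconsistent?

consistent

Every relation is compatible with Cleo < Dax < Priya < Amir < Gus < Eli < Orla < Ines < Chen < Nico; the set is consistent.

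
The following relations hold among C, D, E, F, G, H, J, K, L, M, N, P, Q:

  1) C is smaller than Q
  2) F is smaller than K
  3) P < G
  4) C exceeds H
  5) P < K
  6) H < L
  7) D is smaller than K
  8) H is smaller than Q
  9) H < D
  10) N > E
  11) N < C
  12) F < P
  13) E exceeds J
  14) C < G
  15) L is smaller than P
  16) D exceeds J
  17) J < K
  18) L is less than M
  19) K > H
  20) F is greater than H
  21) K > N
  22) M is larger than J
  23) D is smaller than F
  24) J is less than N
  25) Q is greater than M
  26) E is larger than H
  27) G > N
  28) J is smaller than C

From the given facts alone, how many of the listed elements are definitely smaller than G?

From G the given relations immediately reach N, C, P.
From those, H, J, E, L, F — 8 in total.
From those, D — 9 in total.
Nothing else is reachable below G; 9 in all.

9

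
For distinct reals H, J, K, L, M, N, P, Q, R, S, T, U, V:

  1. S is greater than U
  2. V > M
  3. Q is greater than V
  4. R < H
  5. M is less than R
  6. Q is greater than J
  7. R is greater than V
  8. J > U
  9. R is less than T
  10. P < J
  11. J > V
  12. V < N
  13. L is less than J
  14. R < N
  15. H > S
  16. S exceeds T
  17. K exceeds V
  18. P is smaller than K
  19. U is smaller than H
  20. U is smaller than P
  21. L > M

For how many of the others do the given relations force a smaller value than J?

5

From J the given relations immediately reach V, U, L, P.
From those, M — 5 in total.
Nothing else is reachable below J; 5 in all.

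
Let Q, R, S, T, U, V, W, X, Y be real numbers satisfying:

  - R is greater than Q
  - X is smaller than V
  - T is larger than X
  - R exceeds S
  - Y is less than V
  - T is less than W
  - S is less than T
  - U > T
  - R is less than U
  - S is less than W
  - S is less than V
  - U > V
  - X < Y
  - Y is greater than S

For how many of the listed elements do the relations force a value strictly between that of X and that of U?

The relations place X below U. An element lies strictly between them when it is forced above X and also forced below U.
Above X: {T, Y, V, W}. Below U: {S, T, Y, Q, V, R}.
Intersection: {T, Y, V} — 3.

3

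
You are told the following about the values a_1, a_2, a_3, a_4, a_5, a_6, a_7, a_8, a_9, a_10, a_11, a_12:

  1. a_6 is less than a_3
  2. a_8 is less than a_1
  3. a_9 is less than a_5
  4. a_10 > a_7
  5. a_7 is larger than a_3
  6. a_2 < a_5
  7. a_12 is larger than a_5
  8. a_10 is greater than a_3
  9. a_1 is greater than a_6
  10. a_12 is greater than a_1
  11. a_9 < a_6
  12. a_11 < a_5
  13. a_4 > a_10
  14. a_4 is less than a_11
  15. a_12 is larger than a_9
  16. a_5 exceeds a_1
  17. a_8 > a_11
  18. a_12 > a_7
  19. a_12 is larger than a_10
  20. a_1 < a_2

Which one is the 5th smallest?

Piecing the relations together gives one ordering: a_9 < a_6 < a_3 < a_7 < a_10 < a_4 < a_11 < a_8 < a_1 < a_2 < a_5 < a_12.
Counting 5 from the smallest end gives a_10.

a_10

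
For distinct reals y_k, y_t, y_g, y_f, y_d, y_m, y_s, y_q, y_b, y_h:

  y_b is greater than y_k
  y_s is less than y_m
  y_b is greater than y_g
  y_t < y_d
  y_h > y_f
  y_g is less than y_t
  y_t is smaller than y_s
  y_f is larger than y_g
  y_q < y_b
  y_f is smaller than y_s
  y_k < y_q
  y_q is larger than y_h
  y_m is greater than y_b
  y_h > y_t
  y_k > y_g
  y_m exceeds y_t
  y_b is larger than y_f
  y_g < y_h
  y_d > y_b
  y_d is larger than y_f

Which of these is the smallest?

y_g

y_k is not least since y_g < y_k; y_f is not least since y_g < y_f; y_t is not least since y_g < y_t; y_h is not least since y_t < y_h; y_q is not least since y_h < y_q; y_b is not least since y_k < y_b; y_s is not least since y_t < y_s; y_m is not least since y_b < y_m; y_d is not least since y_t < y_d.
Only y_g has nothing below it, so y_g is the smallest.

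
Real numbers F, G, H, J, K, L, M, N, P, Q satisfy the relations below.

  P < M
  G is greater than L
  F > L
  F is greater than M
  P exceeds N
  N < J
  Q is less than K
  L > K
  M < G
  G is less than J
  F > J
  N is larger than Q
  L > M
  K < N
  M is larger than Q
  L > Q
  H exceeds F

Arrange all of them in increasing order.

Q < K < N < P < M < L < G < J < F < H

Each adjacent pair is fixed by a given relation: Q < K; K < N; N < P; P < M; M < L; L < G; G < J; J < F; F < H. Chaining them end to end gives the full order.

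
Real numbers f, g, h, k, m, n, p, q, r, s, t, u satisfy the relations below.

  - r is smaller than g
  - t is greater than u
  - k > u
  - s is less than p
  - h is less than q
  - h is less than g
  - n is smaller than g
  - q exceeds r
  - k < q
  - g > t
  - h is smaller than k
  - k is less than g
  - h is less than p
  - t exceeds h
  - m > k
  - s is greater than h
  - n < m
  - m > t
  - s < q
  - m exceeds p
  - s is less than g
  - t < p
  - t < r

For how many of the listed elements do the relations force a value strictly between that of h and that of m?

The relations place h below m. An element lies strictly between them when it is forced above h and also forced below m.
Above h: {t, r, s, k, g, q, p}. Below m: {n, u, t, s, k, p}.
Intersection: {t, s, k, p} — 4.

4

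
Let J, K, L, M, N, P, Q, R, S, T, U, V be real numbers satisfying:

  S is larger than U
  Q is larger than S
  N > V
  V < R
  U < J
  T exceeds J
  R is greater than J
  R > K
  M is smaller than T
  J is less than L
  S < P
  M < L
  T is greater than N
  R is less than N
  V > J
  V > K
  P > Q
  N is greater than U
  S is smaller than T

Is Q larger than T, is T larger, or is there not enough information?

undetermined

Following every chain through Q: above Q we get P; below Q we get U, S.
T is not reached, and no chain runs the other way from T to Q.
So the given relations leave the order of Q and T undetermined.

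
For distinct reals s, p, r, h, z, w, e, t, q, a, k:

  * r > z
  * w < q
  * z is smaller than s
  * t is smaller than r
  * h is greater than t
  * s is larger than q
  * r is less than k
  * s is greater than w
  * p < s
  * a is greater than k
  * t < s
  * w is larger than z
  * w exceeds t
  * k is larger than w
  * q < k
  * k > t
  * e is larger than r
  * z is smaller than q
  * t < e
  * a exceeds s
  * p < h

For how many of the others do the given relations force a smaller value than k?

From k the given relations immediately reach t, r, w, q.
From those, z — 5 in total.
No other element is forced below k by the given relations, so the count is 5.

5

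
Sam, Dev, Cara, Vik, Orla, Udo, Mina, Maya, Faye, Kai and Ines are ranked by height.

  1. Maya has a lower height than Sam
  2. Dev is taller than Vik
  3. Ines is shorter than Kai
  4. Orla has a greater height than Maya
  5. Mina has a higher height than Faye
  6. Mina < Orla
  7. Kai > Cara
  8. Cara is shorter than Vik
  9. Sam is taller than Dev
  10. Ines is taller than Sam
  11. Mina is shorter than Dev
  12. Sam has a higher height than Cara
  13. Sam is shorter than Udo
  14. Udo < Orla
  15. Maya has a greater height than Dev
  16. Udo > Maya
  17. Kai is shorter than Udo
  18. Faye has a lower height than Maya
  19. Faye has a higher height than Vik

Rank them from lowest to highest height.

Cara < Vik < Faye < Mina < Dev < Maya < Sam < Ines < Kai < Udo < Orla

Nothing is placed below Cara, so it is least; from there Cara < Vik; Vik < Faye; Faye < Mina; Mina < Dev; Dev < Maya; Maya < Sam; Sam < Ines; Ines < Kai; Kai < Udo; Udo < Orla, each given directly.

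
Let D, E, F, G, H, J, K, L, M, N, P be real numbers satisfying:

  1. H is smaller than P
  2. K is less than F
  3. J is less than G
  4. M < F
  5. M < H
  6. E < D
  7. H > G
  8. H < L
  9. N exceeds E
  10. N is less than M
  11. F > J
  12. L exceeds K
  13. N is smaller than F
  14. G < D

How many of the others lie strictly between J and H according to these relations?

The relations place J below H. An element lies strictly between them when it is forced above J and also forced below H.
Above J: {G, D, F, P, L}. Below H: {E, G, N, M}.
Intersection: {G} — 1.

1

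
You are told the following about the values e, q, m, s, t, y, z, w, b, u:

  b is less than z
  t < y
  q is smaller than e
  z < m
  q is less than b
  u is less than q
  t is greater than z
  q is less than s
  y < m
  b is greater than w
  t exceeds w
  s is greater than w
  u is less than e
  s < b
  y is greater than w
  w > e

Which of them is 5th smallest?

The consecutive relations fix a unique order: u < q < e < w < s < b < z < t < y < m.
Counting 5 from the smallest end gives s.

s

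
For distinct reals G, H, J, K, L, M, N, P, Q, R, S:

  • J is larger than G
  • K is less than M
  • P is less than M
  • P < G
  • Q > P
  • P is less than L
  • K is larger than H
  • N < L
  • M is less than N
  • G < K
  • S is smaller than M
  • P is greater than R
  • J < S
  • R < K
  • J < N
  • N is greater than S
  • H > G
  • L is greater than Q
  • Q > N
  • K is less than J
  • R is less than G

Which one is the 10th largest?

Chaining the given pairs: R < P < G < H < K < J < S < M < N < Q < L.
Counting 10 from the largest end gives P.

P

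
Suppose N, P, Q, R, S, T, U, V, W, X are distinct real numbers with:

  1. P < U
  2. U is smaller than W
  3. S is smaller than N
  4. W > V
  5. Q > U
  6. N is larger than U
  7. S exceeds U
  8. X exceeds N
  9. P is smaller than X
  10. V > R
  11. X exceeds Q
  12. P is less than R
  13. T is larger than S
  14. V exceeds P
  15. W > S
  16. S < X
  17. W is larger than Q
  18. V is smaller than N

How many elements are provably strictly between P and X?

6

Chaining upward from P reaches: R, U, V, Q, S, N, T, W.
Chaining downward from X reaches: R, U, V, Q, S, N.
Strictly between P and X are those in both lists: R, U, V, Q, S, N — 6 elements.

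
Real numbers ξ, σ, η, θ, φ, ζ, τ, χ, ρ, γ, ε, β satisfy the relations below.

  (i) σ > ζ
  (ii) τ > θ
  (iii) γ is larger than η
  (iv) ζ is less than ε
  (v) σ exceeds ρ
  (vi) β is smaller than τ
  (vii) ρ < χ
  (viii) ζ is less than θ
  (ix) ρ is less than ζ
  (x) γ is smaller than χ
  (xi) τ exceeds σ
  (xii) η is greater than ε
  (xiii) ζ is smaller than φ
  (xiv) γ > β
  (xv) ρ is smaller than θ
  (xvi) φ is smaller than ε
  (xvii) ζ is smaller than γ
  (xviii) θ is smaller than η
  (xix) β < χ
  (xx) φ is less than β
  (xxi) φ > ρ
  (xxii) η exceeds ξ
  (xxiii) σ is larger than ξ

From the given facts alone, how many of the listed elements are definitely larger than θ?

4

From θ the given relations immediately reach τ, η.
From those, γ — 3 in total.
From those, χ — 4 in total.
No other element is forced above θ by the given relations, so the count is 4.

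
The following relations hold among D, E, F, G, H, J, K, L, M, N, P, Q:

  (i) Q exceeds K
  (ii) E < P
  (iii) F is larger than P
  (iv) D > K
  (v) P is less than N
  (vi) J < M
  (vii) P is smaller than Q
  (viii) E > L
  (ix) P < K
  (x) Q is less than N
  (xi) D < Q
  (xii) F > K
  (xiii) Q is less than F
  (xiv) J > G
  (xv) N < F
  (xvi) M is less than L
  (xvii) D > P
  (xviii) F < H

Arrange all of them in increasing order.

G < J < M < L < E < P < K < D < Q < N < F < H

Nothing is placed below G, so it is least; from there G < J; J < M; M < L; L < E; E < P; P < K; K < D; D < Q; Q < N; N < F; F < H, each given directly.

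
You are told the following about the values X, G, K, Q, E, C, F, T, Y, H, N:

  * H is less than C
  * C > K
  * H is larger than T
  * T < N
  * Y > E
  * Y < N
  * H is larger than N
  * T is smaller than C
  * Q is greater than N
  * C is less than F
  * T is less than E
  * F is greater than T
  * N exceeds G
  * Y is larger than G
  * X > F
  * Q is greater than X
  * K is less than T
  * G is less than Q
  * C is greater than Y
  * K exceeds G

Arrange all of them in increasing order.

The consecutive links are each given: G < K; K < T; T < E; E < Y; Y < N; N < H; H < C; C < F; F < X; X < Q.

G < K < T < E < Y < N < H < C < F < X < Q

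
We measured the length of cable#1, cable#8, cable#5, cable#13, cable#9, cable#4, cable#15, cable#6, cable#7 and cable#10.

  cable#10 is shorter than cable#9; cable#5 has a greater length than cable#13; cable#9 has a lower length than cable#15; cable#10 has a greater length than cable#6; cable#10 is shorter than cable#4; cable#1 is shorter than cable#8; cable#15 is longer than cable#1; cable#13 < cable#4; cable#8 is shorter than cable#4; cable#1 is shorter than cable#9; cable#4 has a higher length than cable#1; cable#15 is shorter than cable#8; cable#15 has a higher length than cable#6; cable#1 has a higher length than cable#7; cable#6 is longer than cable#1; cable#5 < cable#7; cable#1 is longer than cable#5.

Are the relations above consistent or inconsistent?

consistent

The single ordering cable#13 < cable#5 < cable#7 < cable#1 < cable#6 < cable#10 < cable#9 < cable#15 < cable#8 < cable#4 satisfies every listed relation, so no contradiction arises.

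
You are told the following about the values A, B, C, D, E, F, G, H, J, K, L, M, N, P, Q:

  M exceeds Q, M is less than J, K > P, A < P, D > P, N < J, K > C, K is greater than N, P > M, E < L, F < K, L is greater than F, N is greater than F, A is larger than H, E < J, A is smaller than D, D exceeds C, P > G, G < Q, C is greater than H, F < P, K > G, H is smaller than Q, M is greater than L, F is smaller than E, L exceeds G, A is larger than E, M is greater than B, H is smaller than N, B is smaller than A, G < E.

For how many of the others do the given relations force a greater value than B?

6

The elements the relations force above B are A, M, P, K, D, J — no chain reaches any other.
That is 6.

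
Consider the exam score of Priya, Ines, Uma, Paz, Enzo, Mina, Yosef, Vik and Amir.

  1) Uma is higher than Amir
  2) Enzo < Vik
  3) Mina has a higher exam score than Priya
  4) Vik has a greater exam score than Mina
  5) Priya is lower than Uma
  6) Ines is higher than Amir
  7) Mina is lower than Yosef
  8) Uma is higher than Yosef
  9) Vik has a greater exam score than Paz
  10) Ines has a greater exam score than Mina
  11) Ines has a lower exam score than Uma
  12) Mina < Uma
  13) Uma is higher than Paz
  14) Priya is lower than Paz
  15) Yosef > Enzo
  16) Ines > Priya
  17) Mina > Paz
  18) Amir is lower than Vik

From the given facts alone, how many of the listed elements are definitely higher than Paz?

5

The elements the relations force above Paz are Mina, Ines, Yosef, Vik, Uma — no chain reaches any other.
That is 5.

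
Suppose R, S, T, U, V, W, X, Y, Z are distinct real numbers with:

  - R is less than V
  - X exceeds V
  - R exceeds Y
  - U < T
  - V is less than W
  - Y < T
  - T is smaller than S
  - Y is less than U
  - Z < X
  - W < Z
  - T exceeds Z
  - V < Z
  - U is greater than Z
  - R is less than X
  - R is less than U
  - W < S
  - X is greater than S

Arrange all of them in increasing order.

The consecutive links are each given: Y < R; R < V; V < W; W < Z; Z < U; U < T; T < S; S < X.

Y < R < V < W < Z < U < T < S < X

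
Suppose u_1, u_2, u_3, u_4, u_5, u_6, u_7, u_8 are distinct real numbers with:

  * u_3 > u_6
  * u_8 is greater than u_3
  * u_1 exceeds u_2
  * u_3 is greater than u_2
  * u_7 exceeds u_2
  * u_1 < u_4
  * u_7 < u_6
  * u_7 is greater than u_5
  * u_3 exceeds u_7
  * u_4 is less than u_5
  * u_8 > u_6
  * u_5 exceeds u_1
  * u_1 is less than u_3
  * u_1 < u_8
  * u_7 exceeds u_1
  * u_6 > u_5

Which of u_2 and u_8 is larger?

The relevant relations are u_2 < u_1; u_1 < u_4; u_4 < u_5; u_5 < u_7; u_7 < u_3; u_3 < u_8.
Chaining these gives u_2 < u_1 < u_4 < u_5 < u_7 < u_3 < u_8.
So u_2 < u_8; u_8 is the larger of the two.

u_8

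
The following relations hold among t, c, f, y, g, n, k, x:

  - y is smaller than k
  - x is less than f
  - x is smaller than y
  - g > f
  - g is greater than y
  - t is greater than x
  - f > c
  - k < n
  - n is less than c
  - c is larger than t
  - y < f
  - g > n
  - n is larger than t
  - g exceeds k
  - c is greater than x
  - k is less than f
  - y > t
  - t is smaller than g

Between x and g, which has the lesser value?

x

x < y and y < k give x < k.
With k < n: x < y < k < n.
With n < c: x < y < k < n < c.
Then c < f extends the chain to f.
Then f < g extends the chain to g.
So x < g; x is the smaller of the two.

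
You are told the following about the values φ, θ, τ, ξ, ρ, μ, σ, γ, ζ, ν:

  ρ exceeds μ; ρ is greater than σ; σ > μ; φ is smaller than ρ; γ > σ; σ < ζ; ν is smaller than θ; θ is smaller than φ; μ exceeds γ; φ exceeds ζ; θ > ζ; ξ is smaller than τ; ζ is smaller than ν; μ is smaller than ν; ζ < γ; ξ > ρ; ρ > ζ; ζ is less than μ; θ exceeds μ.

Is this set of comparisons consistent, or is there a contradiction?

We have μ < σ stated directly, yet also σ < ζ < γ < μ by chaining the others — so σ < μ. Contradiction.

inconsistent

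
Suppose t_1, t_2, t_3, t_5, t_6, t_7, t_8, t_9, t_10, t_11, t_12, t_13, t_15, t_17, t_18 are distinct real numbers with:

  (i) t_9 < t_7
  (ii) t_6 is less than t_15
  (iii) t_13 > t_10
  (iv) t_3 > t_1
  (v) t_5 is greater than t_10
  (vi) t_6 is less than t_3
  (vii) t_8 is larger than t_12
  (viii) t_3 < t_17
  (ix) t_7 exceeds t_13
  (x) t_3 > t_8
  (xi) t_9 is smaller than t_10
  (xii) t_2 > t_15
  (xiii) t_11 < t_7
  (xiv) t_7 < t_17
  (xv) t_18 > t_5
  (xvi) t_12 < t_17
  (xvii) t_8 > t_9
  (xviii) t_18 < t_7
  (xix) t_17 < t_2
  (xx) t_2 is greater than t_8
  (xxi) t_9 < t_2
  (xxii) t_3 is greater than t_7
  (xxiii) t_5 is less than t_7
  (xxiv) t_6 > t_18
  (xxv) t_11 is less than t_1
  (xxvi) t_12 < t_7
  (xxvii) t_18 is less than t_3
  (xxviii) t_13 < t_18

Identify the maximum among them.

t_9 is not greatest since t_9 < t_2; t_12 is not greatest since t_12 < t_7; t_11 is not greatest since t_11 < t_1; t_10 is not greatest since t_10 < t_5; t_8 is not greatest since t_8 < t_3; t_1 is not greatest since t_1 < t_3; t_13 is not greatest since t_13 < t_18; t_5 is not greatest since t_5 < t_7; t_18 is not greatest since t_18 < t_7; t_7 is not greatest since t_7 < t_17; t_6 is not greatest since t_6 < t_3; t_15 is not greatest since t_15 < t_2; t_3 is not greatest since t_3 < t_17; t_17 is not greatest since t_17 < t_2.
Only t_2 has nothing above it, so t_2 is the maximum.

t_2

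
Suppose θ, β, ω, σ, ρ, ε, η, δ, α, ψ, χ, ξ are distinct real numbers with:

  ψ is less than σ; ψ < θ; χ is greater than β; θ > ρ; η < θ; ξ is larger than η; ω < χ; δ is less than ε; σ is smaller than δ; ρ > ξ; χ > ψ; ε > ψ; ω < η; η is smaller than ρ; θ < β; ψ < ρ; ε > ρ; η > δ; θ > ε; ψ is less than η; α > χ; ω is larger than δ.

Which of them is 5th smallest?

Chaining the given pairs: ψ < σ < δ < ω < η < ξ < ρ < ε < θ < β < χ < α.
The 5th smallest is η.

η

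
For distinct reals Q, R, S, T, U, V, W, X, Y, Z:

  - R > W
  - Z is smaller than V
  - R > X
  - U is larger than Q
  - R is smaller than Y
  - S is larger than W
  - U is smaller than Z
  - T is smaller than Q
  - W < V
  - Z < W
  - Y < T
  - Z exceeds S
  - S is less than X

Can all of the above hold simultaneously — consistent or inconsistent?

Chaining the given relations yields W < S < X < R < Y < T < Q < U < Z, so W < Z. But one relation states Z < W. These cannot both hold.

inconsistent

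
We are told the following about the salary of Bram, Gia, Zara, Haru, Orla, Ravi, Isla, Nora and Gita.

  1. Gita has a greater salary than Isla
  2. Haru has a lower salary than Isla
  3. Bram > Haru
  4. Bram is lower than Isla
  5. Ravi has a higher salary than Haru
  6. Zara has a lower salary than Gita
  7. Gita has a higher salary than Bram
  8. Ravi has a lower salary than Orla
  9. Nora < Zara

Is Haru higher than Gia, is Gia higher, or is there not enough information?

undetermined

Following every chain through Haru: above Haru we get Bram, Ravi, Isla, Gita, Orla.
Gia is not reached, and no chain runs the other way from Gia to Haru.
So the given relations leave the order of Haru and Gia undetermined.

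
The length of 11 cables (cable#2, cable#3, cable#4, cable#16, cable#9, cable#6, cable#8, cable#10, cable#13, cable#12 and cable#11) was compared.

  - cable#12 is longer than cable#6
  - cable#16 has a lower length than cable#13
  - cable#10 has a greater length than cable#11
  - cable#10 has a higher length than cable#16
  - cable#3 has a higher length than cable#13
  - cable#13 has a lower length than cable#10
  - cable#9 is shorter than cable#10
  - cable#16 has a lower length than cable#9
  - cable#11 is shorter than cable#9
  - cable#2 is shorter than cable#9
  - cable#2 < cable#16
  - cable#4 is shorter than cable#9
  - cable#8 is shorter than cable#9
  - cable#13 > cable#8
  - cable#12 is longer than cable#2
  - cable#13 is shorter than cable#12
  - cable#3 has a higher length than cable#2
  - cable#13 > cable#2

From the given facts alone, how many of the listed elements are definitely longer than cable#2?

6

Directly above cable#2: cable#16, cable#13, cable#9, cable#3, cable#12.
One step further: cable#10 (6 so far).
Nothing else is reachable above cable#2; 6 in all.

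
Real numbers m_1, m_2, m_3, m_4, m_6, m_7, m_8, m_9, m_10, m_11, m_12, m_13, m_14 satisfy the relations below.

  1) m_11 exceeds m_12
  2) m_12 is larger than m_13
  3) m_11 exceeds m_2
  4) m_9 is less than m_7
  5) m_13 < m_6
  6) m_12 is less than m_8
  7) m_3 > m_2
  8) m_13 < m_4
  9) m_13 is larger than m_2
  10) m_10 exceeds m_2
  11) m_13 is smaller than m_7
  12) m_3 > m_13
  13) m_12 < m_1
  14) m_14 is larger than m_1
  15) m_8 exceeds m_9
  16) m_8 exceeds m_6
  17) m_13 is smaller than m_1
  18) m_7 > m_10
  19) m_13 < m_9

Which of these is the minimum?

Chaining upward from m_2: directly above it, m_13, m_10, m_3, m_11; then m_12, m_1, m_9, m_4, m_6, m_7; then m_14, m_8.
That covers every other element, and nothing is given below m_2, so m_2 is the minimum.

m_2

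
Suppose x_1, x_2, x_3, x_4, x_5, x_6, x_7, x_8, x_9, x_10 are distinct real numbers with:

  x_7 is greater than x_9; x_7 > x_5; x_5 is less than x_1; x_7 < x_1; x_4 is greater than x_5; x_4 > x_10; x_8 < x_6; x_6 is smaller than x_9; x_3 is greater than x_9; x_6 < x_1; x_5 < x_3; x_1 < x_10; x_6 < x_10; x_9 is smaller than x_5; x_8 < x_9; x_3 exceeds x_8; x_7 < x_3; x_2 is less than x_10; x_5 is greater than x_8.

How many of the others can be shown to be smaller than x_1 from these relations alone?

5

Directly below x_1: x_6, x_5, x_7.
One step further: x_8, x_9 (5 so far).
Nothing else is reachable below x_1; 5 in all.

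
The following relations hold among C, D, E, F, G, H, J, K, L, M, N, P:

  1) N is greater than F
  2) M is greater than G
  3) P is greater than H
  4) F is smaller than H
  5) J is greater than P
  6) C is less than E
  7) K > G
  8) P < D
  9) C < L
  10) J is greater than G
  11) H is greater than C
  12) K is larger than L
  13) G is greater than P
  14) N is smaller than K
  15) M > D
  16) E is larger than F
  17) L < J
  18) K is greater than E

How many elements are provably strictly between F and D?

The relations place F below D. An element lies strictly between them when it is forced above F and also forced below D.
Above F: {H, P, N, E, G, K, M, J}. Below D: {C, H, P}.
Intersection: {H, P} — 2.

2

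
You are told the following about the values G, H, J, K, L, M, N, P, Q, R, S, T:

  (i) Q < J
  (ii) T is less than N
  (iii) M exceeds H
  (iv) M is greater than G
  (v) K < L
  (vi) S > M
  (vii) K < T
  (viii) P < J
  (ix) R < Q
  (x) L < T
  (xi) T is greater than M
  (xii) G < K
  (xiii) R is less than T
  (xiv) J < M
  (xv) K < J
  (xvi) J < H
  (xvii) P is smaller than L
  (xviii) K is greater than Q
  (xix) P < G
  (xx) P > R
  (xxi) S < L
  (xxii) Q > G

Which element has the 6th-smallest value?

J

Chaining the given pairs: R < P < G < Q < K < J < H < M < S < L < T < N.
The 6th smallest is J.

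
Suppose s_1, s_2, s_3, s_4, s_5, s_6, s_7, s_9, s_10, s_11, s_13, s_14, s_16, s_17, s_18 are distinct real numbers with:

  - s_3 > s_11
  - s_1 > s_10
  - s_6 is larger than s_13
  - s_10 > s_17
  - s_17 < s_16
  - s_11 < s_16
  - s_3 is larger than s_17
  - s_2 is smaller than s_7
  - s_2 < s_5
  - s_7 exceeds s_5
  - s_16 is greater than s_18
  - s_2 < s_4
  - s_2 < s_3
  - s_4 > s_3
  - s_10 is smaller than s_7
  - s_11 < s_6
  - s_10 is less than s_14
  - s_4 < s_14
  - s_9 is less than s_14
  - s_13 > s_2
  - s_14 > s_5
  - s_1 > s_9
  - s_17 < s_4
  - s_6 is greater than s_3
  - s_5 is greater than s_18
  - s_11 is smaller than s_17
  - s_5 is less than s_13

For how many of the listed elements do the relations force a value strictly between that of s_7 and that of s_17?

Chaining upward from s_17 reaches: s_10, s_3, s_4, s_16, s_14, s_6, s_1.
Chaining downward from s_7 reaches: s_2, s_11, s_10, s_18, s_5.
Strictly between s_17 and s_7 are those in both lists: s_10 — 1 element.

1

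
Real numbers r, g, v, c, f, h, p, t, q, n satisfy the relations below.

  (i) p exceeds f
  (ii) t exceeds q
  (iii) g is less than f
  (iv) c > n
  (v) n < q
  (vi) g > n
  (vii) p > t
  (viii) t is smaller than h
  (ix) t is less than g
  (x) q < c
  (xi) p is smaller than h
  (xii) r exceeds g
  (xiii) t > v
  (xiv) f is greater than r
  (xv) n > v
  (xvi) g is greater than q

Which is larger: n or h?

The relevant relations are n < q; q < t; t < g; g < r; r < f; f < p; p < h.
Together: n < q < t < g < r < f < p < h.
So n < h; h is the larger of the two.

h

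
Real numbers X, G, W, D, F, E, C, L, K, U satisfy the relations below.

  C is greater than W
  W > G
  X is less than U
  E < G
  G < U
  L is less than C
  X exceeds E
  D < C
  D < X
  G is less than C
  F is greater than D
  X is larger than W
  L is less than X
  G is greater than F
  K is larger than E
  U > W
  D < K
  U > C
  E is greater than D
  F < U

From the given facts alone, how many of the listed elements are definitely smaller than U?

Directly below U: F, G, W, C, X.
One step further: D, L, E (8 so far).
Nothing else is reachable below U; 8 in all.

8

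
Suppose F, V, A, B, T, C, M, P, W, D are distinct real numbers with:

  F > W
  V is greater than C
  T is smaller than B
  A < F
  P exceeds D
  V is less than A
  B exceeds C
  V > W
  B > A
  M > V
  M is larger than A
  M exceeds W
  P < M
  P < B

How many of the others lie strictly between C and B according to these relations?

The relations place C below B. An element lies strictly between them when it is forced above C and also forced below B.
Above C: {V, A, M, F}. Below B: {D, W, V, P, T, A}.
Intersection: {V, A} — 2.

2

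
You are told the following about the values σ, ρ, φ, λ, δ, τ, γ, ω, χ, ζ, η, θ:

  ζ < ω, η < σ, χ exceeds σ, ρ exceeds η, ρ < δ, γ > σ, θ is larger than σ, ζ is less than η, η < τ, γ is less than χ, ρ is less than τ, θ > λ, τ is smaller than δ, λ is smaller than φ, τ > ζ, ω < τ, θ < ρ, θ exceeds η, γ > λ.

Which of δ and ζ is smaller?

ζ

ζ < η and η < σ give ζ < σ.
With σ < θ: ζ < η < σ < θ.
Then θ < ρ extends the chain to ρ.
With ρ < τ: ζ < η < σ < θ < ρ < τ.
Then τ < δ extends the chain to δ.
So ζ < δ; ζ is the smaller of the two.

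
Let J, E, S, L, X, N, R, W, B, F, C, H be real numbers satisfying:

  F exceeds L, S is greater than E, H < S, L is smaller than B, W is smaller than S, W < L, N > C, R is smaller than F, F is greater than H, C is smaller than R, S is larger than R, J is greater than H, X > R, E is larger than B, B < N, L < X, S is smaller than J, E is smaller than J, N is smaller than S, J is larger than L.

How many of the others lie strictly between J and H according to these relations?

1

The relations place H below J. An element lies strictly between them when it is forced above H and also forced below J.
Above H: {S, F}. Below J: {W, C, L, R, B, N, E, S}.
Intersection: {S} — 1.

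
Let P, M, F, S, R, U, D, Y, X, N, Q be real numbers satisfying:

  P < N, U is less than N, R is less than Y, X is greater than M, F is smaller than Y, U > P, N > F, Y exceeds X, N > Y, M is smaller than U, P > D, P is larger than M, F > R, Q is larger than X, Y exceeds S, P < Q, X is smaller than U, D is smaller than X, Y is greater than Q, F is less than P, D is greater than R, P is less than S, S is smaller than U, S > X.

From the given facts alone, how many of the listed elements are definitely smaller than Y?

From Y the given relations immediately reach R, F, X, Q, S.
From those, M, D, P — 8 in total.
No other element is forced below Y by the given relations, so the count is 8.

8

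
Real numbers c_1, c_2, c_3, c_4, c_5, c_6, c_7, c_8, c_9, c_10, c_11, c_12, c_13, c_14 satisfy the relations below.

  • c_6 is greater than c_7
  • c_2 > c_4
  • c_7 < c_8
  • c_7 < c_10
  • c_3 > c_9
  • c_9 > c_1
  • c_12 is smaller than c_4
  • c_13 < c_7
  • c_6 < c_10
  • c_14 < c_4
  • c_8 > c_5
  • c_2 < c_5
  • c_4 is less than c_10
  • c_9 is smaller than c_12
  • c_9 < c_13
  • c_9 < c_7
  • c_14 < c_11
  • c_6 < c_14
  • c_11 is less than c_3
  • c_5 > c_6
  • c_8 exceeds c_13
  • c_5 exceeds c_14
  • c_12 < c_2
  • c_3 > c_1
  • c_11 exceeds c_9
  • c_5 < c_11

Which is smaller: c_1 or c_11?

c_1

c_1 < c_9 and c_9 < c_7 give c_1 < c_7.
With c_7 < c_6: c_1 < c_9 < c_7 < c_6.
Then c_6 < c_14 extends the chain to c_14.
Then c_14 < c_4 extends the chain to c_4.
Then c_4 < c_2 extends the chain to c_2.
With c_2 < c_5: c_1 < c_9 < c_7 < c_6 < c_14 < c_4 < c_2 < c_5.
Then c_5 < c_11 extends the chain to c_11.
So c_1 < c_11; c_1 is the smaller of the two.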